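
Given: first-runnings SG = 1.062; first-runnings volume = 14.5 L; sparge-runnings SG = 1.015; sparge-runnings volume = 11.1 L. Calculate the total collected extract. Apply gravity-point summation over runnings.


total = Σ (SG_i − 1)·1000·V_i
first = (1.062 − 1)·1000·14.5 = 899.0000
sparge = (1.015 − 1)·1000·11.1 = 166.5000
total = 899.0000 + 166.5000

1065.5000 gravity·L


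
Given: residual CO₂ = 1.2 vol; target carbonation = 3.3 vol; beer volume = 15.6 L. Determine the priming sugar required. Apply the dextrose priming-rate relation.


sugar = (target − residual)·4.0·V
sugar = (3.3 − 1.2)·4.0·15.6

131.0400 g


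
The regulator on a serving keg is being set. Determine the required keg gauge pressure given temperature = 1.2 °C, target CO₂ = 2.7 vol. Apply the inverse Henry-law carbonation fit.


psi = vols/(0.01821 + 0.09011·e^(−0.04·T)) − 14.695
psi = 2.7/(0.01821 + 0.09011·e^(−0.04·1.2)) − 14.695

11.2424 psi


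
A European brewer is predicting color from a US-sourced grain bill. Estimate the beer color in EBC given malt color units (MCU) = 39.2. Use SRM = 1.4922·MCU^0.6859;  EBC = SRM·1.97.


SRM = 1.4922·39.2^0.6859 = 18.4783
EBC = 18.4783·1.97

36.4022 EBC


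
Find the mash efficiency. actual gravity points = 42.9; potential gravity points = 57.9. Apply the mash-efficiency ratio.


efficiency = actual / potential × 100
efficiency = 42.9 / 57.9 × 100

74.0933 %


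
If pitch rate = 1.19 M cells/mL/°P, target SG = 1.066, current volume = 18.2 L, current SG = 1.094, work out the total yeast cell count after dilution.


V_w = V·((SG_c−1)/(SG_t−1)−1);  °P = 259 − 259/SG_t;  cells = rate·(V+V_w)·°P
V_w = 18.2·((1.094−1)/(1.066−1)−1) = 7.7212
V_final = 18.2 + 7.7212 = 25.9212
°P = 259 − 259/1.066 = 16.0356
cells = 1.19·25.9212·16.0356

494.6395 billion cells


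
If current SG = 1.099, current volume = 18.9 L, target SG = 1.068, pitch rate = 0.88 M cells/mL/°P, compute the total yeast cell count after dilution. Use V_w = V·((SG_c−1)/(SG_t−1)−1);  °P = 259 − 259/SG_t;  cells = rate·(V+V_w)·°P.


V_w = 18.9·((1.099−1)/(1.068−1)−1) = 8.6162
V_final = 18.9 + 8.6162 = 27.5162
°P = 259 − 259/1.068 = 16.4906
cells = 0.88·27.5162·16.4906

399.3082 billion cells


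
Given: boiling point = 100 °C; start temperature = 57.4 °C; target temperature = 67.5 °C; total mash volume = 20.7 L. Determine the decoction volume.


V_dec = V_total·(T_target − T_start)/(T_boil − T_start)
V_dec = 20.7·(67.5 − 57.4)/(100 − 57.4)

4.9077 L


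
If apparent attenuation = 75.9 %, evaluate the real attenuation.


RA = AA · 0.8192
RA = 75.9 · 0.8192

62.1773 %


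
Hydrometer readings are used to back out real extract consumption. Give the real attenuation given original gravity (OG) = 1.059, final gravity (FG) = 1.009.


AA = (OG−FG)/(OG−1)·100;  RA = AA·0.8192
AA = (1.059 − 1.009)/(1.059 − 1)·100 = 84.7458
RA = 84.7458·0.8192

69.4237 %


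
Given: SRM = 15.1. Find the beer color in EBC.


EBC = SRM · 1.97
EBC = 15.1 · 1.97

29.7470 EBC


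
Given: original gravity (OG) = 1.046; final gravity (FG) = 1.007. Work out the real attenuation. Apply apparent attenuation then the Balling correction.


AA = (OG−FG)/(OG−1)·100;  RA = AA·0.8192
AA = (1.046 − 1.007)/(1.046 − 1)·100 = 84.7826
RA = 84.7826·0.8192

69.4539 %


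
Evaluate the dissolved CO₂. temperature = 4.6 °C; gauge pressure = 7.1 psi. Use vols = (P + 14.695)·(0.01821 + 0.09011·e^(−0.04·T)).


vols = (7.1 + 14.695)·(0.01821 + 0.09011·e^(−0.04·4.6))

2.0308 volumes


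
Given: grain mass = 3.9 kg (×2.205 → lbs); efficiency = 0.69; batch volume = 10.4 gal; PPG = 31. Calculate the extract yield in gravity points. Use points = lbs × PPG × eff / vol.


lbs = 3.9 × 2.205 = 8.5995
points = 8.5995 × 31 × 0.69 / 10.4

17.6869 points


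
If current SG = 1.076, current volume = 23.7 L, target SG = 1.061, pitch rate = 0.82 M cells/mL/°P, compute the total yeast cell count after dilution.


V_w = V·((SG_c−1)/(SG_t−1)−1);  °P = 259 − 259/SG_t;  cells = rate·(V+V_w)·°P
V_w = 23.7·((1.076−1)/(1.061−1)−1) = 5.8279
V_final = 23.7 + 5.8279 = 29.5279
°P = 259 − 259/1.061 = 14.8907
cells = 0.82·29.5279·14.8907

360.5456 billion cells


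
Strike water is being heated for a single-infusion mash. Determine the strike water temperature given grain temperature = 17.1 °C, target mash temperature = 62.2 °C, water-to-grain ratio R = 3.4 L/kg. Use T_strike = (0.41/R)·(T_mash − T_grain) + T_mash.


T_strike = (0.41/3.4)·(62.2 − 17.1) + 62.2

67.6385 °C


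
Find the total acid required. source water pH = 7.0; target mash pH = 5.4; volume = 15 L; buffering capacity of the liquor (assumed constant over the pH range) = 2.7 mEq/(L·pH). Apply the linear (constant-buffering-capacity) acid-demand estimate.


acid = buffering capacity · (pH_source − pH_target) · V
acid = 2.7 · (7.0 − 5.4) · 15

64.8000 mEq


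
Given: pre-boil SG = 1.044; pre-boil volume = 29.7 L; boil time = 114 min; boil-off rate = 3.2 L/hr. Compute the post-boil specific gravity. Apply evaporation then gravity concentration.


V_post = V_pre − rate·(t/60);  SG_post = 1 + (SG_pre−1)·V_pre/V_post
V_post = 29.7 − 3.2·(114/60) = 23.6200
SG_post = 1 + (1.044 − 1)·29.7/23.6200

1.0553


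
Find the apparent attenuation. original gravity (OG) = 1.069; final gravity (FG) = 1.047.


AA = (OG − FG)/(OG − 1) · 100
AA = (1.069 − 1.047)/(1.069 − 1) · 100

31.8841 %


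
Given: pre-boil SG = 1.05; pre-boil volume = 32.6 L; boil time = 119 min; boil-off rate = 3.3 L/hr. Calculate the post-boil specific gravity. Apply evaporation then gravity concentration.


V_post = V_pre − rate·(t/60);  SG_post = 1 + (SG_pre−1)·V_pre/V_post
V_post = 32.6 − 3.3·(119/60) = 26.0550
SG_post = 1 + (1.05 − 1)·32.6/26.0550

1.0626


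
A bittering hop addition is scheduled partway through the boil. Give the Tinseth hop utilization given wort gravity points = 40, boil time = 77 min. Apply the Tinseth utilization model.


U = 1.65·0.000125^(GP/1000) · (1 − e^(−0.04·t))/4.15
bigness = 1.65·0.000125^(40/1000) = 1.1518
boil_factor = (1 − e^(−0.04·77))/4.15 = 0.2299
U = 1.1518 · 0.2299

0.2648


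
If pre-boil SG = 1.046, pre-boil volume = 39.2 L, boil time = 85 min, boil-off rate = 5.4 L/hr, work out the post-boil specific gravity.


V_post = V_pre − rate·(t/60);  SG_post = 1 + (SG_pre−1)·V_pre/V_post
V_post = 39.2 − 5.4·(85/60) = 31.5500
SG_post = 1 + (1.046 − 1)·39.2/31.5500

1.0572


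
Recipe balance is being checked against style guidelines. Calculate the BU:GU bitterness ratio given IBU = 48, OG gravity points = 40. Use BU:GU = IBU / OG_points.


BU:GU = 48 / 40

1.2000


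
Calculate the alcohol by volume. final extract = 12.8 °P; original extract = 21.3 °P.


SG = 259/(259 − P);  ABV = (OG − FG)·131.25
OG = 259/(259 − 21.3) = 1.0896
FG = 259/(259 − 12.8) = 1.0520
ABV = (1.0896 − 1.0520)·131.25

4.9374 % ABV


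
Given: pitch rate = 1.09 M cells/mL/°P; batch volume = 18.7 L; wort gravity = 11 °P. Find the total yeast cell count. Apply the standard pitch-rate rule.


cells (billions) = rate · V_L · °P
cells = 1.09 · 18.7 · 11

224.2130 billion cells


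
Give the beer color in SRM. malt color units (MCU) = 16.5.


SRM = 1.4922 · MCU^0.6859
SRM = 1.4922 · 16.5^0.6859

10.2070 SRM


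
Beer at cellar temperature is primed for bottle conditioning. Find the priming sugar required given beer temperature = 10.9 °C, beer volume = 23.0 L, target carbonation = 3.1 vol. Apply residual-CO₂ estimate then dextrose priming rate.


residual = 14.695·(0.01821 + 0.09011·e^(−0.04·T));  sugar = (target − residual)·4.0·V
residual = 14.695·(0.01821 + 0.09011·e^(−0.04·10.9)) = 1.1238
sugar = (3.1 − 1.1238)·4.0·23.0

181.8081 g


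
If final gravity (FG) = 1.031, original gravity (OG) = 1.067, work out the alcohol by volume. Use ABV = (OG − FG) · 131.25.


ABV = (1.067 − 1.031) · 131.25

4.7250 % ABV


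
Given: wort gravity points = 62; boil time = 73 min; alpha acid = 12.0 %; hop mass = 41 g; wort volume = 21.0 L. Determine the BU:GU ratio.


U = 1.65·0.000125^(GP/1000)·(1−e^(−0.04t))/4.15;  IBU = (α/100)·m·U·1000/V;  BU:GU = IBU/GP
U = 1.65·0.000125^(62/1000)·(1−e^(−0.04·73))/4.15 = 0.2155
IBU = (12.0/100)·41·0.2155·1000/21.0 = 50.4791
BU:GU = 50.4791/62

0.8142


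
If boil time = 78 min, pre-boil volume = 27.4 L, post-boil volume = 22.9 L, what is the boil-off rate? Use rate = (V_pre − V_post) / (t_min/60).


rate = (27.4 − 22.9) / (78/60)

3.4615 L/hr


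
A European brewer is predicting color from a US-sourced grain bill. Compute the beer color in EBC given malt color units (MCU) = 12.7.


SRM = 1.4922·MCU^0.6859;  EBC = SRM·1.97
SRM = 1.4922·12.7^0.6859 = 8.5295
EBC = 8.5295·1.97

16.8032 EBC


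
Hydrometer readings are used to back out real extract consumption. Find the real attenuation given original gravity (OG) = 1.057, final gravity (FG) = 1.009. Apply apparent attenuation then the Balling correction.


AA = (OG−FG)/(OG−1)·100;  RA = AA·0.8192
AA = (1.057 − 1.009)/(1.057 − 1)·100 = 84.2105
RA = 84.2105·0.8192

68.9853 %


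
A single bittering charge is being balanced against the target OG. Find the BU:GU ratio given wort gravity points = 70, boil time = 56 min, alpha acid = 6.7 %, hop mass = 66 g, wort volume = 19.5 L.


U = 1.65·0.000125^(GP/1000)·(1−e^(−0.04t))/4.15;  IBU = (α/100)·m·U·1000/V;  BU:GU = IBU/GP
U = 1.65·0.000125^(70/1000)·(1−e^(−0.04·56))/4.15 = 0.1894
IBU = (6.7/100)·66·0.1894·1000/19.5 = 42.9456
BU:GU = 42.9456/70

0.6135


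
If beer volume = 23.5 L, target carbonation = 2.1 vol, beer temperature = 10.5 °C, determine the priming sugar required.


residual = 14.695·(0.01821 + 0.09011·e^(−0.04·T));  sugar = (target − residual)·4.0·V
residual = 14.695·(0.01821 + 0.09011·e^(−0.04·10.5)) = 1.1376
sugar = (2.1 − 1.1376)·4.0·23.5

90.4623 g


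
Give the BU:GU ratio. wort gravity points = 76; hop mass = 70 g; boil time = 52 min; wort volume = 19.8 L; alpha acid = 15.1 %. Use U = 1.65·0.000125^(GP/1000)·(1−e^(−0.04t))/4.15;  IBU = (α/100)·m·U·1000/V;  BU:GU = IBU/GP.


U = 1.65·0.000125^(76/1000)·(1−e^(−0.04·52))/4.15 = 0.1757
IBU = (15.1/100)·70·0.1757·1000/19.8 = 93.8109
BU:GU = 93.8109/76

1.2344


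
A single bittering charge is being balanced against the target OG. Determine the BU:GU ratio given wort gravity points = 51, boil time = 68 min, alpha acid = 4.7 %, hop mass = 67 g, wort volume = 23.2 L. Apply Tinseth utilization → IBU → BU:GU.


U = 1.65·0.000125^(GP/1000)·(1−e^(−0.04t))/4.15;  IBU = (α/100)·m·U·1000/V;  BU:GU = IBU/GP
U = 1.65·0.000125^(51/1000)·(1−e^(−0.04·68))/4.15 = 0.2348
IBU = (4.7/100)·67·0.2348·1000/23.2 = 31.8763
BU:GU = 31.8763/51

0.6250


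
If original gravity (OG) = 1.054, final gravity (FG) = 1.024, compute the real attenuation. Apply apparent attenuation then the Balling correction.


AA = (OG−FG)/(OG−1)·100;  RA = AA·0.8192
AA = (1.054 − 1.024)/(1.054 − 1)·100 = 55.5556
RA = 55.5556·0.8192

45.5111 %


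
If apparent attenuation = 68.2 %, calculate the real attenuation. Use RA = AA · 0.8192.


RA = 68.2 · 0.8192

55.8694 %


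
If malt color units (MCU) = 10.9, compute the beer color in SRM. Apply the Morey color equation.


SRM = 1.4922 · MCU^0.6859
SRM = 1.4922 · 10.9^0.6859

7.6806 SRM


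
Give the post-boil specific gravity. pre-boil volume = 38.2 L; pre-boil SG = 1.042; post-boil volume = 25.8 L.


SG_post = 1 + (SG_pre − 1)·V_pre/V_post
pts_pre = (1.042 − 1)·1000 = 42.0000
pts_post = 42.0000·38.2/25.8 = 62.1860
SG_post = 1 + 62.1860/1000

1.0622


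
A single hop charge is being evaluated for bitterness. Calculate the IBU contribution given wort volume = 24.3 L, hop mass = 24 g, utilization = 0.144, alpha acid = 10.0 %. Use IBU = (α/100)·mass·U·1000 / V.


IBU = (10.0/100)·24·0.144·1000 / 24.3

14.2222 IBU


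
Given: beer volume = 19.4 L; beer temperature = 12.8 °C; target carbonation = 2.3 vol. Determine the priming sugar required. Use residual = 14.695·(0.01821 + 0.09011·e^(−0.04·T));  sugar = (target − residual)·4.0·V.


residual = 14.695·(0.01821 + 0.09011·e^(−0.04·12.8)) = 1.0612
sugar = (2.3 − 1.0612)·4.0·19.4

96.1337 g


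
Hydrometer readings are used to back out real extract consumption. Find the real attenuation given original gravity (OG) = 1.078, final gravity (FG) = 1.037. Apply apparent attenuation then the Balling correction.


AA = (OG−FG)/(OG−1)·100;  RA = AA·0.8192
AA = (1.078 − 1.037)/(1.078 − 1)·100 = 52.5641
RA = 52.5641·0.8192

43.0605 %


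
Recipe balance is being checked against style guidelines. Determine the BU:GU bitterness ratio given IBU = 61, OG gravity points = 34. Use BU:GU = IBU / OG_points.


BU:GU = 61 / 34

1.7941


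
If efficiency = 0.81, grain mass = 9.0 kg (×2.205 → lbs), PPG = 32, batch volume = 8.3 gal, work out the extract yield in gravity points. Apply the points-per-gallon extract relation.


points = lbs × PPG × eff / vol
lbs = 9.0 × 2.205 = 19.8450
points = 19.8450 × 32 × 0.81 / 8.3

61.9738 points


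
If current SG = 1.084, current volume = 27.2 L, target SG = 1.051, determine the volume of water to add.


V_water = V·((SG_curr − 1)/(SG_target − 1) − 1)
V_water = 27.2·((1.084 − 1)/(1.051 − 1) − 1)

17.6000 L


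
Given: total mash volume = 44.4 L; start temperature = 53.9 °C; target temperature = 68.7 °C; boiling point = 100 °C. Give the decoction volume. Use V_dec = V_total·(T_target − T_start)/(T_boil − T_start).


V_dec = 44.4·(68.7 − 53.9)/(100 − 53.9)

14.2542 L


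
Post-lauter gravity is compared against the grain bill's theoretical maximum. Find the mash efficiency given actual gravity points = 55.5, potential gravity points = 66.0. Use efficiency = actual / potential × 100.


efficiency = 55.5 / 66.0 × 100

84.0909 %


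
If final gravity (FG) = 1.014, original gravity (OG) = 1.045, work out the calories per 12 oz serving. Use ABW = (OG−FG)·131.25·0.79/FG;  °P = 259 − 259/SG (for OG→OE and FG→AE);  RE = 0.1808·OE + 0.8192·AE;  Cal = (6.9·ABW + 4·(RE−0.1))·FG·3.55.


ABW = (1.045 − 1.014)·131.25·0.79/1.014 = 3.1699
OE = 259 − 259/1.045 = 11.1531 °P
AE = 259 − 259/1.014 = 3.5759 °P
RE = 0.1808·11.1531 + 0.8192·3.5759 = 4.9459 °P
Cal = (6.9·3.1699 + 4·(4.9459−0.1))·1.014·3.55

148.5096 kcal


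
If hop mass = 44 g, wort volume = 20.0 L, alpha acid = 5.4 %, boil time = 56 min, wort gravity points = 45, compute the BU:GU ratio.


U = 1.65·0.000125^(GP/1000)·(1−e^(−0.04t))/4.15;  IBU = (α/100)·m·U·1000/V;  BU:GU = IBU/GP
U = 1.65·0.000125^(45/1000)·(1−e^(−0.04·56))/4.15 = 0.2371
IBU = (5.4/100)·44·0.2371·1000/20.0 = 28.1662
BU:GU = 28.1662/45

0.6259


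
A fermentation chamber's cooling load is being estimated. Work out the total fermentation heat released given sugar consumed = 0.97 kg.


Q = m_sugar · 590 kJ/kg
Q = 0.97 · 590

572.3000 kJ


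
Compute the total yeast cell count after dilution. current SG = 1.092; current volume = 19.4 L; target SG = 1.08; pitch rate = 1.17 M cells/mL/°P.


V_w = V·((SG_c−1)/(SG_t−1)−1);  °P = 259 − 259/SG_t;  cells = rate·(V+V_w)·°P
V_w = 19.4·((1.092−1)/(1.08−1)−1) = 2.9100
V_final = 19.4 + 2.9100 = 22.3100
°P = 259 − 259/1.08 = 19.1852
cells = 1.17·22.3100·19.1852

500.7851 billion cells


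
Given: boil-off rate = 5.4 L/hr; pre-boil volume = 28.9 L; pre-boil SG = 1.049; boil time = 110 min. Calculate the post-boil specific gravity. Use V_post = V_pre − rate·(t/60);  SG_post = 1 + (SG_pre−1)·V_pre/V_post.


V_post = 28.9 − 5.4·(110/60) = 19.0000
SG_post = 1 + (1.049 − 1)·28.9/19.0000

1.0745


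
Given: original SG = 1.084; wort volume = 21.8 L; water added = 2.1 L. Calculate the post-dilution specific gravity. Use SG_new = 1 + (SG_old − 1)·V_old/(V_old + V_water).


pts = (1.084 − 1)·1000·21.8/(21.8 + 2.1) = 76.6192
SG_new = 1 + 76.6192/1000

1.0766


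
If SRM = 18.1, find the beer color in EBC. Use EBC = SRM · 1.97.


EBC = 18.1 · 1.97

35.6570 EBC


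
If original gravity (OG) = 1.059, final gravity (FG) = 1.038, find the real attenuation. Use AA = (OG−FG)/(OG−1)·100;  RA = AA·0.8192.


AA = (1.059 − 1.038)/(1.059 − 1)·100 = 35.5932
RA = 35.5932·0.8192

29.1580 %


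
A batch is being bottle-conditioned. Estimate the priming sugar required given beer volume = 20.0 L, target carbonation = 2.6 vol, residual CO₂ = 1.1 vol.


sugar = (target − residual)·4.0·V
sugar = (2.6 − 1.1)·4.0·20.0

120.0000 g


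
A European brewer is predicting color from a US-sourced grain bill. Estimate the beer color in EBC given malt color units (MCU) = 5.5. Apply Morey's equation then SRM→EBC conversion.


SRM = 1.4922·MCU^0.6859;  EBC = SRM·1.97
SRM = 1.4922·5.5^0.6859 = 4.8044
EBC = 4.8044·1.97

9.4647 EBC


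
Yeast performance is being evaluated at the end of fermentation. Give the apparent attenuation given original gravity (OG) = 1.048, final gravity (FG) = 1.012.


AA = (OG − FG)/(OG − 1) · 100
AA = (1.048 − 1.012)/(1.048 − 1) · 100

75.0000 %


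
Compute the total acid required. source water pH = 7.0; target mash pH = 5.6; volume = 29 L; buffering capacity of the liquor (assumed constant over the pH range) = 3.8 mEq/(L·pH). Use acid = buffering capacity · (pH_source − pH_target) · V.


acid = 3.8 · (7.0 − 5.6) · 29

154.2800 mEq


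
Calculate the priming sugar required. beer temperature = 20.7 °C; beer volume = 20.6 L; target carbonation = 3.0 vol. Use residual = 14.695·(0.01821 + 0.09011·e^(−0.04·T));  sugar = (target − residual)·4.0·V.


residual = 14.695·(0.01821 + 0.09011·e^(−0.04·20.7)) = 0.8462
sugar = (3.0 − 0.8462)·4.0·20.6

177.4769 g


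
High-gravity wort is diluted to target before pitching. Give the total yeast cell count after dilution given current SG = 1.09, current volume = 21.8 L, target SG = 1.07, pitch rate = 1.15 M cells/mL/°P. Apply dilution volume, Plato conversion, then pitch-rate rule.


V_w = V·((SG_c−1)/(SG_t−1)−1);  °P = 259 − 259/SG_t;  cells = rate·(V+V_w)·°P
V_w = 21.8·((1.09−1)/(1.07−1)−1) = 6.2286
V_final = 21.8 + 6.2286 = 28.0286
°P = 259 − 259/1.07 = 16.9439
cells = 1.15·28.0286·16.9439

546.1511 billion cells


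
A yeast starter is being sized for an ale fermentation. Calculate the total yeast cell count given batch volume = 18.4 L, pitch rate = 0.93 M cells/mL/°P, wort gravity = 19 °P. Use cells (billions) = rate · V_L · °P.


cells = 0.93 · 18.4 · 19

325.1280 billion cells


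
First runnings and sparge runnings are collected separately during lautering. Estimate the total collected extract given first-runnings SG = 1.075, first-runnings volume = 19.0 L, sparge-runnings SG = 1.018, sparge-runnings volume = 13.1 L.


total = Σ (SG_i − 1)·1000·V_i
first = (1.075 − 1)·1000·19.0 = 1425.0000
sparge = (1.018 − 1)·1000·13.1 = 235.8000
total = 1425.0000 + 235.8000

1660.8000 gravity·L


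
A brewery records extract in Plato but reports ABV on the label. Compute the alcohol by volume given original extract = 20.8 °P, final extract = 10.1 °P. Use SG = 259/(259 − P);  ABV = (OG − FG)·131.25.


OG = 259/(259 − 20.8) = 1.0873
FG = 259/(259 − 10.1) = 1.0406
ABV = (1.0873 − 1.0406)·131.25

6.1350 % ABV


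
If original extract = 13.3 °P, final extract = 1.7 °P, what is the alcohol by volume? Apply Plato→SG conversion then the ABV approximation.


SG = 259/(259 − P);  ABV = (OG − FG)·131.25
OG = 259/(259 − 13.3) = 1.0541
FG = 259/(259 − 1.7) = 1.0066
ABV = (1.0541 − 1.0066)·131.25

6.2375 % ABV


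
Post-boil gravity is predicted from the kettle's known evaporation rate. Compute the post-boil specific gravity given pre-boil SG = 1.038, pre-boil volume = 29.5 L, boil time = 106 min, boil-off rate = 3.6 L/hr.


V_post = V_pre − rate·(t/60);  SG_post = 1 + (SG_pre−1)·V_pre/V_post
V_post = 29.5 − 3.6·(106/60) = 23.1400
SG_post = 1 + (1.038 − 1)·29.5/23.1400

1.0484


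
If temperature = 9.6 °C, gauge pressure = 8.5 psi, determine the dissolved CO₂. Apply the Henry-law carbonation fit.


vols = (P + 14.695)·(0.01821 + 0.09011·e^(−0.04·T))
vols = (8.5 + 14.695)·(0.01821 + 0.09011·e^(−0.04·9.6))

1.8460 volumes


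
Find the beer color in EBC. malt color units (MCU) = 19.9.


SRM = 1.4922·MCU^0.6859;  EBC = SRM·1.97
SRM = 1.4922·19.9^0.6859 = 11.6067
EBC = 11.6067·1.97

22.8653 EBC


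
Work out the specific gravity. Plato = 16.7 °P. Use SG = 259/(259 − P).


SG = 259/(259 − 16.7)

1.0689


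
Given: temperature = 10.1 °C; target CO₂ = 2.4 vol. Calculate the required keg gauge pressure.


psi = vols/(0.01821 + 0.09011·e^(−0.04·T)) − 14.695
psi = 2.4/(0.01821 + 0.09011·e^(−0.04·10.1)) − 14.695

15.9284 psi


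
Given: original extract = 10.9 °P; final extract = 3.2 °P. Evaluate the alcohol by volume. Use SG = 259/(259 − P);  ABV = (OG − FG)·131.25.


OG = 259/(259 − 10.9) = 1.0439
FG = 259/(259 − 3.2) = 1.0125
ABV = (1.0439 − 1.0125)·131.25

4.1244 % ABV


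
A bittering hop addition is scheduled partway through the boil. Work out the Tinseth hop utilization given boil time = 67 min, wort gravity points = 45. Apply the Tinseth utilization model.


U = 1.65·0.000125^(GP/1000) · (1 − e^(−0.04·t))/4.15
bigness = 1.65·0.000125^(45/1000) = 1.1011
boil_factor = (1 − e^(−0.04·67))/4.15 = 0.2244
U = 1.1011 · 0.2244

0.2471


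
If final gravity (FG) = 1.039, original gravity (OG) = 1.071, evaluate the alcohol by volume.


ABV = (OG − FG) · 131.25
ABV = (1.071 − 1.039) · 131.25

4.2000 % ABV


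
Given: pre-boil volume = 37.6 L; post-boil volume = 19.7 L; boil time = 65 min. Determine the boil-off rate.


rate = (V_pre − V_post) / (t_min/60)
rate = (37.6 − 19.7) / (65/60)

16.5231 L/hr


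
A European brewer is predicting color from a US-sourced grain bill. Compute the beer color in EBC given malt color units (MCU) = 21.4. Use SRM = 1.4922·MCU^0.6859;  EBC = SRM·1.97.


SRM = 1.4922·21.4^0.6859 = 12.1999
EBC = 12.1999·1.97

24.0339 EBC


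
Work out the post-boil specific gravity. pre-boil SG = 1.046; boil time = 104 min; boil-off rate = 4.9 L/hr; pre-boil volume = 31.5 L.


V_post = V_pre − rate·(t/60);  SG_post = 1 + (SG_pre−1)·V_pre/V_post
V_post = 31.5 − 4.9·(104/60) = 23.0067
SG_post = 1 + (1.046 − 1)·31.5/23.0067

1.0630


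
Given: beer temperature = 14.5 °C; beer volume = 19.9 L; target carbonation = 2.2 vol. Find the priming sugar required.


residual = 14.695·(0.01821 + 0.09011·e^(−0.04·T));  sugar = (target − residual)·4.0·V
residual = 14.695·(0.01821 + 0.09011·e^(−0.04·14.5)) = 1.0090
sugar = (2.2 − 1.0090)·4.0·19.9

94.8040 g


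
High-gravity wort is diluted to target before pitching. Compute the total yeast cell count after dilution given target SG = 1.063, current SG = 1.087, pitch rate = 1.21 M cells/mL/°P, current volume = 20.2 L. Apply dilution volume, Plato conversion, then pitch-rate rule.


V_w = V·((SG_c−1)/(SG_t−1)−1);  °P = 259 − 259/SG_t;  cells = rate·(V+V_w)·°P
V_w = 20.2·((1.087−1)/(1.063−1)−1) = 7.6952
V_final = 20.2 + 7.6952 = 27.8952
°P = 259 − 259/1.063 = 15.3500
cells = 1.21·27.8952·15.3500

518.1106 billion cells


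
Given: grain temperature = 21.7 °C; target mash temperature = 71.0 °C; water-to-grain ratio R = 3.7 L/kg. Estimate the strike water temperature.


T_strike = (0.41/R)·(T_mash − T_grain) + T_mash
T_strike = (0.41/3.7)·(71.0 − 21.7) + 71.0

76.4630 °C


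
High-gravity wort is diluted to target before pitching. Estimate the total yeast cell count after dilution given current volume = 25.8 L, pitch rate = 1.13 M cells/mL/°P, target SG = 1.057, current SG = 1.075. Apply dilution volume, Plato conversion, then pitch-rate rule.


V_w = V·((SG_c−1)/(SG_t−1)−1);  °P = 259 − 259/SG_t;  cells = rate·(V+V_w)·°P
V_w = 25.8·((1.075−1)/(1.057−1)−1) = 8.1474
V_final = 25.8 + 8.1474 = 33.9474
°P = 259 − 259/1.057 = 13.9669
cells = 1.13·33.9474·13.9669

535.7772 billion cells


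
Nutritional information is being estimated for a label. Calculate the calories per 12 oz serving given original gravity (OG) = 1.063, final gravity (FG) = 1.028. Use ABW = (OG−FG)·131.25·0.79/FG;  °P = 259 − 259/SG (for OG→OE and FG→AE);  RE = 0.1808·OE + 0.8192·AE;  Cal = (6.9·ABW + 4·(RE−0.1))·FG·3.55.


ABW = (1.063 − 1.028)·131.25·0.79/1.028 = 3.5302
OE = 259 − 259/1.063 = 15.3500 °P
AE = 259 − 259/1.028 = 7.0545 °P
RE = 0.1808·15.3500 + 0.8192·7.0545 = 8.5543 °P
Cal = (6.9·3.5302 + 4·(8.5543−0.1))·1.028·3.55

212.3063 kcal


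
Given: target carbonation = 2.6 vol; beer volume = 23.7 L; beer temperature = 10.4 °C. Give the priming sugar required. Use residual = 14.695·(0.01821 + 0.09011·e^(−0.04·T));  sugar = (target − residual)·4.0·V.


residual = 14.695·(0.01821 + 0.09011·e^(−0.04·10.4)) = 1.1411
sugar = (2.6 − 1.1411)·4.0·23.7

138.3016 g


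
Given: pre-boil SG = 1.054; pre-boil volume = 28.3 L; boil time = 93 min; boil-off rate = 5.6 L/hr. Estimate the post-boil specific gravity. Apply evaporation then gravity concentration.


V_post = V_pre − rate·(t/60);  SG_post = 1 + (SG_pre−1)·V_pre/V_post
V_post = 28.3 − 5.6·(93/60) = 19.6200
SG_post = 1 + (1.054 − 1)·28.3/19.6200

1.0779


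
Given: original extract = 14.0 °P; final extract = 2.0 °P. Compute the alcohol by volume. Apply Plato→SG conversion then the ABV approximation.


SG = 259/(259 − P);  ABV = (OG − FG)·131.25
OG = 259/(259 − 14.0) = 1.0571
FG = 259/(259 − 2.0) = 1.0078
ABV = (1.0571 − 1.0078)·131.25

6.4786 % ABV


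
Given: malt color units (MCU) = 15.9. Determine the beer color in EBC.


SRM = 1.4922·MCU^0.6859;  EBC = SRM·1.97
SRM = 1.4922·15.9^0.6859 = 9.9510
EBC = 9.9510·1.97

19.6034 EBC


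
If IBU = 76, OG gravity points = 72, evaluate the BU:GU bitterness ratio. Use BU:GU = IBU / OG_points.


BU:GU = 76 / 72

1.0556


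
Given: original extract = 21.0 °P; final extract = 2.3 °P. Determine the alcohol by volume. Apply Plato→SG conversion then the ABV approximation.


SG = 259/(259 − P);  ABV = (OG − FG)·131.25
OG = 259/(259 − 21.0) = 1.0882
FG = 259/(259 − 2.3) = 1.0090
ABV = (1.0882 − 1.0090)·131.25

10.4049 % ABV


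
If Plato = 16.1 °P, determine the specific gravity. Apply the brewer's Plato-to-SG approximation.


SG = 259/(259 − P)
SG = 259/(259 − 16.1)

1.0663


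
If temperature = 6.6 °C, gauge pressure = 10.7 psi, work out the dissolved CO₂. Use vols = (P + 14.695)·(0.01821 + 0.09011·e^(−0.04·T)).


vols = (10.7 + 14.695)·(0.01821 + 0.09011·e^(−0.04·6.6))

2.2198 volumes


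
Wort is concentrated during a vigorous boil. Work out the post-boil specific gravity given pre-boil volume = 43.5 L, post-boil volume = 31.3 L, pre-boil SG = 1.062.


SG_post = 1 + (SG_pre − 1)·V_pre/V_post
pts_pre = (1.062 − 1)·1000 = 62.0000
pts_post = 62.0000·43.5/31.3 = 86.1661
SG_post = 1 + 86.1661/1000

1.0862


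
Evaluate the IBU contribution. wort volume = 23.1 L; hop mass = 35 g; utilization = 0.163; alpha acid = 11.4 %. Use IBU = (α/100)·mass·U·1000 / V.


IBU = (11.4/100)·35·0.163·1000 / 23.1

28.1545 IBU


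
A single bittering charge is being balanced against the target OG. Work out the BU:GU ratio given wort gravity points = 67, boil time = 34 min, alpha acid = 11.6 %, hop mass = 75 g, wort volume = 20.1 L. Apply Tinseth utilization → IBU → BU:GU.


U = 1.65·0.000125^(GP/1000)·(1−e^(−0.04t))/4.15;  IBU = (α/100)·m·U·1000/V;  BU:GU = IBU/GP
U = 1.65·0.000125^(67/1000)·(1−e^(−0.04·34))/4.15 = 0.1619
IBU = (11.6/100)·75·0.1619·1000/20.1 = 70.0550
BU:GU = 70.0550/67

1.0456


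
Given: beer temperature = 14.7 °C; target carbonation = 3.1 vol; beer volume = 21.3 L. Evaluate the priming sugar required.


residual = 14.695·(0.01821 + 0.09011·e^(−0.04·T));  sugar = (target − residual)·4.0·V
residual = 14.695·(0.01821 + 0.09011·e^(−0.04·14.7)) = 1.0031
sugar = (3.1 − 1.0031)·4.0·21.3

178.6570 g


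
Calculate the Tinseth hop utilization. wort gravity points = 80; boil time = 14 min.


U = 1.65·0.000125^(GP/1000) · (1 − e^(−0.04·t))/4.15
bigness = 1.65·0.000125^(80/1000) = 0.8040
boil_factor = (1 − e^(−0.04·14))/4.15 = 0.1033
U = 0.8040 · 0.1033

0.0831


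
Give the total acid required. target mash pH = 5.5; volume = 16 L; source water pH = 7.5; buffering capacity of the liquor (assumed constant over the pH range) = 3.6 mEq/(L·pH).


acid = buffering capacity · (pH_source − pH_target) · V
acid = 3.6 · (7.5 − 5.5) · 16

115.2000 mEq


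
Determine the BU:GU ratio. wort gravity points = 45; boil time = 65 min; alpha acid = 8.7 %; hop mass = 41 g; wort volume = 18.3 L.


U = 1.65·0.000125^(GP/1000)·(1−e^(−0.04t))/4.15;  IBU = (α/100)·m·U·1000/V;  BU:GU = IBU/GP
U = 1.65·0.000125^(45/1000)·(1−e^(−0.04·65))/4.15 = 0.2456
IBU = (8.7/100)·41·0.2456·1000/18.3 = 47.8775
BU:GU = 47.8775/45

1.0639


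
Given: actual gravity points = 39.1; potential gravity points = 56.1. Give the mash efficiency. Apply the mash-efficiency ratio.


efficiency = actual / potential × 100
efficiency = 39.1 / 56.1 × 100

69.6970 %


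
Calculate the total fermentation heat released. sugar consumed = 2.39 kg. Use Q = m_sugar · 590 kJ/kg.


Q = 2.39 · 590

1410.1000 kJ


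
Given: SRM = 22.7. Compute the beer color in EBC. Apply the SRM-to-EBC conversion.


EBC = SRM · 1.97
EBC = 22.7 · 1.97

44.7190 EBC


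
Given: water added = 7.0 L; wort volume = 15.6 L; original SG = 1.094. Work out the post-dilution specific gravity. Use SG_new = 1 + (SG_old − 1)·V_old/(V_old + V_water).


pts = (1.094 − 1)·1000·15.6/(15.6 + 7.0) = 64.8850
SG_new = 1 + 64.8850/1000

1.0649


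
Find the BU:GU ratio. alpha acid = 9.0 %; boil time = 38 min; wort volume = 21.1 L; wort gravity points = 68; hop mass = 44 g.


U = 1.65·0.000125^(GP/1000)·(1−e^(−0.04t))/4.15;  IBU = (α/100)·m·U·1000/V;  BU:GU = IBU/GP
U = 1.65·0.000125^(68/1000)·(1−e^(−0.04·38))/4.15 = 0.1686
IBU = (9.0/100)·44·0.1686·1000/21.1 = 31.6410
BU:GU = 31.6410/68

0.4653


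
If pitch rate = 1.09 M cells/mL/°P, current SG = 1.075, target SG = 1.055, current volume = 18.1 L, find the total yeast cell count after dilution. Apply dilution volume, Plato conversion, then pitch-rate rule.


V_w = V·((SG_c−1)/(SG_t−1)−1);  °P = 259 − 259/SG_t;  cells = rate·(V+V_w)·°P
V_w = 18.1·((1.075−1)/(1.055−1)−1) = 6.5818
V_final = 18.1 + 6.5818 = 24.6818
°P = 259 − 259/1.055 = 13.5024
cells = 1.09·24.6818·13.5024

363.2567 billion cells


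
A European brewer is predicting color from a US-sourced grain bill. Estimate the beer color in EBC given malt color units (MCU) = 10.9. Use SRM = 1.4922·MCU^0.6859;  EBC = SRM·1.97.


SRM = 1.4922·10.9^0.6859 = 7.6806
EBC = 7.6806·1.97

15.1309 EBC


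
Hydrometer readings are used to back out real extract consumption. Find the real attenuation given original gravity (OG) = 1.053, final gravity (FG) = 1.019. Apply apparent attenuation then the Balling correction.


AA = (OG−FG)/(OG−1)·100;  RA = AA·0.8192
AA = (1.053 − 1.019)/(1.053 − 1)·100 = 64.1509
RA = 64.1509·0.8192

52.5525 %


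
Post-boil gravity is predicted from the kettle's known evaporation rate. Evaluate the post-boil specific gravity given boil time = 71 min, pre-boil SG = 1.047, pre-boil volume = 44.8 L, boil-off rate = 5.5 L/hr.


V_post = V_pre − rate·(t/60);  SG_post = 1 + (SG_pre−1)·V_pre/V_post
V_post = 44.8 − 5.5·(71/60) = 38.2917
SG_post = 1 + (1.047 − 1)·44.8/38.2917

1.0550


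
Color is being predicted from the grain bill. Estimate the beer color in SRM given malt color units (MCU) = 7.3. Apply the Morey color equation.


SRM = 1.4922 · MCU^0.6859
SRM = 1.4922 · 7.3^0.6859

5.8342 SRM


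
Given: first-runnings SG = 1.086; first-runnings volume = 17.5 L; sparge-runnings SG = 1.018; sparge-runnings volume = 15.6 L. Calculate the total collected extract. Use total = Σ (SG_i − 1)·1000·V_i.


first = (1.086 − 1)·1000·17.5 = 1505.0000
sparge = (1.018 − 1)·1000·15.6 = 280.8000
total = 1505.0000 + 280.8000

1785.8000 gravity·L


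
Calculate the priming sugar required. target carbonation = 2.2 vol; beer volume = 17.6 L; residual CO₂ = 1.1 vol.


sugar = (target − residual)·4.0·V
sugar = (2.2 − 1.1)·4.0·17.6

77.4400 g


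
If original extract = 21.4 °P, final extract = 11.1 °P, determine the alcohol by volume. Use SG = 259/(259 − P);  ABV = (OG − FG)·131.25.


OG = 259/(259 − 21.4) = 1.0901
FG = 259/(259 − 11.1) = 1.0448
ABV = (1.0901 − 1.0448)·131.25

5.9445 % ABV


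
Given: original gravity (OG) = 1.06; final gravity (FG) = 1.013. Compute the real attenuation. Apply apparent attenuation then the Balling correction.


AA = (OG−FG)/(OG−1)·100;  RA = AA·0.8192
AA = (1.06 − 1.013)/(1.06 − 1)·100 = 78.3333
RA = 78.3333·0.8192

64.1707 %


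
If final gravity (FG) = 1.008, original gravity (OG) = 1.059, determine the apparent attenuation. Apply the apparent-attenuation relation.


AA = (OG − FG)/(OG − 1) · 100
AA = (1.059 − 1.008)/(1.059 − 1) · 100

86.4407 %


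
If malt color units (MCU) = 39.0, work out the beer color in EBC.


SRM = 1.4922·MCU^0.6859;  EBC = SRM·1.97
SRM = 1.4922·39.0^0.6859 = 18.4136
EBC = 18.4136·1.97

36.2748 EBC


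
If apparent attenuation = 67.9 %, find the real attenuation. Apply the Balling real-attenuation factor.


RA = AA · 0.8192
RA = 67.9 · 0.8192

55.6237 %


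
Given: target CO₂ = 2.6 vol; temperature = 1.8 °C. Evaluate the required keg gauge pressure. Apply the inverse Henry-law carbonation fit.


psi = vols/(0.01821 + 0.09011·e^(−0.04·T)) − 14.695
psi = 2.6/(0.01821 + 0.09011·e^(−0.04·1.8)) − 14.695

10.7802 psi


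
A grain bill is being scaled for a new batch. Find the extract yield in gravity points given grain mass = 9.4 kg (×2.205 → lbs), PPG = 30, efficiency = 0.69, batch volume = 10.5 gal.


points = lbs × PPG × eff / vol
lbs = 9.4 × 2.205 = 20.7270
points = 20.7270 × 30 × 0.69 / 10.5

40.8618 points


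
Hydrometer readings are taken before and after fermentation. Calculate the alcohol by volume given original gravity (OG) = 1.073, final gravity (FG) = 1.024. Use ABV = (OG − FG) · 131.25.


ABV = (1.073 − 1.024) · 131.25

6.4312 % ABV


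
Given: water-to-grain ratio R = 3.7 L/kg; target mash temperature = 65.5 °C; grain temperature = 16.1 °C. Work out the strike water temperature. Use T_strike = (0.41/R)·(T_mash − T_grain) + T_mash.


T_strike = (0.41/3.7)·(65.5 − 16.1) + 65.5

70.9741 °C


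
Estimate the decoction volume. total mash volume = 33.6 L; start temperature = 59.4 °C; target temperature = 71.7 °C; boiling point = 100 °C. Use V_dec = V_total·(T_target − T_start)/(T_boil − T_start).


V_dec = 33.6·(71.7 − 59.4)/(100 − 59.4)

10.1793 L


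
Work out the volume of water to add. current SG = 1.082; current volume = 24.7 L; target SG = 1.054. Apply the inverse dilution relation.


V_water = V·((SG_curr − 1)/(SG_target − 1) − 1)
V_water = 24.7·((1.082 − 1)/(1.054 − 1) − 1)

12.8074 L


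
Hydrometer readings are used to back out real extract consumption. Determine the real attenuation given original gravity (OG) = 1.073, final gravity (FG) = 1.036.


AA = (OG−FG)/(OG−1)·100;  RA = AA·0.8192
AA = (1.073 − 1.036)/(1.073 − 1)·100 = 50.6849
RA = 50.6849·0.8192

41.5211 %


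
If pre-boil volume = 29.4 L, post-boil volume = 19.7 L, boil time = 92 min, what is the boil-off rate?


rate = (V_pre − V_post) / (t_min/60)
rate = (29.4 − 19.7) / (92/60)

6.3261 L/hr


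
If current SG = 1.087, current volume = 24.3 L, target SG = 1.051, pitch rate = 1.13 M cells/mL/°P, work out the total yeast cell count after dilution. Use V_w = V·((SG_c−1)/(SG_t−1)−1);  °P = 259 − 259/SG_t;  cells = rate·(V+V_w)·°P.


V_w = 24.3·((1.087−1)/(1.051−1)−1) = 17.1529
V_final = 24.3 + 17.1529 = 41.4529
°P = 259 − 259/1.051 = 12.5680
cells = 1.13·41.4529·12.5680

588.7095 billion cells


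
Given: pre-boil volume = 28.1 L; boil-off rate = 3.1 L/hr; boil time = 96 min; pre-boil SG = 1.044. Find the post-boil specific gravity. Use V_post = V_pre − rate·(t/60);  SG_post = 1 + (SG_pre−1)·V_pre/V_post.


V_post = 28.1 − 3.1·(96/60) = 23.1400
SG_post = 1 + (1.044 − 1)·28.1/23.1400

1.0534


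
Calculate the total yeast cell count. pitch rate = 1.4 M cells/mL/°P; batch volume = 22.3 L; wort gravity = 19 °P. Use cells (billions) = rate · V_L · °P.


cells = 1.4 · 22.3 · 19

593.1800 billion cells


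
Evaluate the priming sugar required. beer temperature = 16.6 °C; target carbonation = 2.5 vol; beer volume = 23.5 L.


residual = 14.695·(0.01821 + 0.09011·e^(−0.04·T));  sugar = (target − residual)·4.0·V
residual = 14.695·(0.01821 + 0.09011·e^(−0.04·16.6)) = 0.9493
sugar = (2.5 − 0.9493)·4.0·23.5

145.7695 g


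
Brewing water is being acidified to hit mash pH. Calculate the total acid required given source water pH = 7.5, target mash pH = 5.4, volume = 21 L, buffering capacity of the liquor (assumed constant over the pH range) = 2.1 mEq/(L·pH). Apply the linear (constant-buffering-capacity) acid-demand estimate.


acid = buffering capacity · (pH_source − pH_target) · V
acid = 2.1 · (7.5 − 5.4) · 21

92.6100 mEq


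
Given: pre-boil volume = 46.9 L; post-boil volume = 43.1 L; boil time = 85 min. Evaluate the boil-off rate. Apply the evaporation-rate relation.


rate = (V_pre − V_post) / (t_min/60)
rate = (46.9 − 43.1) / (85/60)

2.6824 L/hr


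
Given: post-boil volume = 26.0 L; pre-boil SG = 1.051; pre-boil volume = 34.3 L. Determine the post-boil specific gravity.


SG_post = 1 + (SG_pre − 1)·V_pre/V_post
pts_pre = (1.051 − 1)·1000 = 51.0000
pts_post = 51.0000·34.3/26.0 = 67.2808
SG_post = 1 + 67.2808/1000

1.0673


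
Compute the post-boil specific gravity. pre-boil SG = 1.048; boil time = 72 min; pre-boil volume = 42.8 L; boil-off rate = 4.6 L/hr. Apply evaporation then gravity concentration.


V_post = V_pre − rate·(t/60);  SG_post = 1 + (SG_pre−1)·V_pre/V_post
V_post = 42.8 − 4.6·(72/60) = 37.2800
SG_post = 1 + (1.048 − 1)·42.8/37.2800

1.0551


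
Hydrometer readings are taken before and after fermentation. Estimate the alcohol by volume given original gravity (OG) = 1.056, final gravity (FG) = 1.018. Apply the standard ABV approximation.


ABV = (OG − FG) · 131.25
ABV = (1.056 − 1.018) · 131.25

4.9875 % ABV


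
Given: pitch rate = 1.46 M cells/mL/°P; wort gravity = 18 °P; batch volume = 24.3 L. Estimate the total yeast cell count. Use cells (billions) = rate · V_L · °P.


cells = 1.46 · 24.3 · 18

638.6040 billion cells


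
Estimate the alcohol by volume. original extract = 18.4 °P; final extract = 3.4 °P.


SG = 259/(259 − P);  ABV = (OG − FG)·131.25
OG = 259/(259 − 18.4) = 1.0765
FG = 259/(259 − 3.4) = 1.0133
ABV = (1.0765 − 1.0133)·131.25

8.2915 % ABV
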